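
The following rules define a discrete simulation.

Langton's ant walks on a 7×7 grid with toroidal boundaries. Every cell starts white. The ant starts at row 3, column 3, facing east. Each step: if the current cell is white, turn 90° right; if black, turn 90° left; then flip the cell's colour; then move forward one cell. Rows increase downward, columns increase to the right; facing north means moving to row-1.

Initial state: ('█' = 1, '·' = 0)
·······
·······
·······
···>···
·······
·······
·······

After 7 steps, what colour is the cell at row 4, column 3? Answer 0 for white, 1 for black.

1

t=0: ·······
·······
·······
···>···
·······
·······
·······
t=1: ·······
·······
·······
···█···
···v···
·······
·······
t=2: ·······
·······
·······
···█···
··<█···
·······
·······
t=3: ·······
·······
·······
··^█···
··██···
·······
·······
t=4: ·······
·······
·······
··█>···
··██···
·······
·······
t=5: ·······
·······
···^···
··█····
··██···
·······
·······
t=6: ·······
·······
···█>··
··█····
··██···
·······
·······
t=7: ·······
·······
···██··
··█·v··
··██···
·······
·······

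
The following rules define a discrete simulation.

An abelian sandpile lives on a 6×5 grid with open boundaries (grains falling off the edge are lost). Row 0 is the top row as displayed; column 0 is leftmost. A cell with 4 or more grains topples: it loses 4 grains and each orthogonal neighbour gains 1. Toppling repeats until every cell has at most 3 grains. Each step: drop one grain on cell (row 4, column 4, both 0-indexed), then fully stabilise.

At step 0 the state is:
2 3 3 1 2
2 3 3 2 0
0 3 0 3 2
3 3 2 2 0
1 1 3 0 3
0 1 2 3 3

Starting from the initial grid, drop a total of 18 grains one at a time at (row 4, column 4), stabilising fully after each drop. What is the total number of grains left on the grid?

55

step 0: 2 3 3 1 2
2 3 3 2 0
0 3 0 3 2
3 3 2 2 0
1 1 3 0 3
0 1 2 3 3
step 1: 2 3 3 1 2
2 3 3 2 0
0 3 0 3 2
3 3 2 2 1
1 1 3 2 1
0 1 3 0 1
step 2: 2 3 3 1 2
2 3 3 2 0
0 3 0 3 2
3 3 2 2 1
1 1 3 2 2
0 1 3 0 1
step 3: 2 3 3 1 2
2 3 3 2 0
0 3 0 3 2
3 3 2 2 1
1 1 3 2 3
0 1 3 0 1
step 4: 2 3 3 1 2
2 3 3 2 0
0 3 0 3 2
3 3 2 2 2
1 1 3 3 0
0 1 3 0 2
step 5: 2 3 3 1 2
2 3 3 2 0
0 3 0 3 2
3 3 2 2 2
1 1 3 3 1
0 1 3 0 2
step 6: 2 3 3 1 2
2 3 3 2 0
0 3 0 3 2
3 3 2 2 2
1 1 3 3 2
0 1 3 0 2
step 7: 2 3 3 1 2
2 3 3 2 0
0 3 0 3 2
3 3 2 2 2
1 1 3 3 3
0 1 3 0 2
step 8: 2 3 3 1 2
2 3 3 2 0
0 3 0 3 2
3 3 3 3 3
1 2 1 1 1
0 2 0 2 3
step 9: 2 3 3 1 2
2 3 3 2 0
0 3 0 3 2
3 3 3 3 3
1 2 1 1 2
0 2 0 2 3
step 10: 2 3 3 1 2
2 3 3 2 0
0 3 0 3 2
3 3 3 3 3
1 2 1 1 3
0 2 0 2 3
step 11: 3 1 1 3 2
3 2 3 0 2
2 2 0 3 0
0 2 2 2 2
2 3 2 3 2
0 2 0 3 0
step 12: 3 1 1 3 2
3 2 3 0 2
2 2 0 3 0
0 2 2 2 2
2 3 2 3 3
0 2 0 3 0
step 13: 3 1 1 3 2
3 2 3 0 2
2 2 0 3 0
0 2 2 3 3
2 3 3 1 1
0 2 1 0 2
step 14: 3 1 1 3 2
3 2 3 0 2
2 2 0 3 0
0 2 2 3 3
2 3 3 1 2
0 2 1 0 2
step 15: 3 1 1 3 2
3 2 3 0 2
2 2 0 3 0
0 2 2 3 3
2 3 3 1 3
0 2 1 0 2
step 16: 3 1 1 3 2
3 2 3 1 2
2 2 1 0 2
0 2 3 1 1
2 3 3 3 1
0 2 1 0 3
step 17: 3 1 1 3 2
3 2 3 1 2
2 2 1 0 2
0 2 3 1 1
2 3 3 3 2
0 2 1 0 3
step 18: 3 1 1 3 2
3 2 3 1 2
2 2 1 0 2
0 2 3 1 1
2 3 3 3 3
0 2 1 0 3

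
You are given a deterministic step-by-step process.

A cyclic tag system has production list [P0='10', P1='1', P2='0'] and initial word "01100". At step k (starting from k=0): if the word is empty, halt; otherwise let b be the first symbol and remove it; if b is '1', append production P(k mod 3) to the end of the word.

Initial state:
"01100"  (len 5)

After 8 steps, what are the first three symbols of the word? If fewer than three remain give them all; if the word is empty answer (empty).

k=0  "01100"  (len 5)
k=1  "1100"  (len 4)
k=2  "1001"  (len 4)
k=3  "0010"  (len 4)
k=4  "010"  (len 3)
k=5  "10"  (len 2)
k=6  "00"  (len 2)
k=7  "0"  (len 1)
k=8  (halted — word empty)

(empty)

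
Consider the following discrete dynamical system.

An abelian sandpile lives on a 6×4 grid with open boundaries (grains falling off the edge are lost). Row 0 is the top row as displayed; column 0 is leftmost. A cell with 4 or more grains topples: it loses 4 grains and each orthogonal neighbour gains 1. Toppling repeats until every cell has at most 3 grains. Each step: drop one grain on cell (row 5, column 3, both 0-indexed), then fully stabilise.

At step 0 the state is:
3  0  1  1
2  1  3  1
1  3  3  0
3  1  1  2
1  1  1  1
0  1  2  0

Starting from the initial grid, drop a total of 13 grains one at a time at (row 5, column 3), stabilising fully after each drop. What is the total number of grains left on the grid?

38

gen 0: 3  0  1  1
2  1  3  1
1  3  3  0
3  1  1  2
1  1  1  1
0  1  2  0
gen 1: 3  0  1  1
2  1  3  1
1  3  3  0
3  1  1  2
1  1  1  1
0  1  2  1
gen 2: 3  0  1  1
2  1  3  1
1  3  3  0
3  1  1  2
1  1  1  1
0  1  2  2
gen 3: 3  0  1  1
2  1  3  1
1  3  3  0
3  1  1  2
1  1  1  1
0  1  2  3
gen 4: 3  0  1  1
2  1  3  1
1  3  3  0
3  1  1  2
1  1  1  2
0  1  3  0
gen 5: 3  0  1  1
2  1  3  1
1  3  3  0
3  1  1  2
1  1  1  2
0  1  3  1
gen 6: 3  0  1  1
2  1  3  1
1  3  3  0
3  1  1  2
1  1  1  2
0  1  3  2
gen 7: 3  0  1  1
2  1  3  1
1  3  3  0
3  1  1  2
1  1  1  2
0  1  3  3
gen 8: 3  0  1  1
2  1  3  1
1  3  3  0
3  1  1  2
1  1  2  3
0  2  0  1
gen 9: 3  0  1  1
2  1  3  1
1  3  3  0
3  1  1  2
1  1  2  3
0  2  0  2
gen 10: 3  0  1  1
2  1  3  1
1  3  3  0
3  1  1  2
1  1  2  3
0  2  0  3
gen 11: 3  0  1  1
2  1  3  1
1  3  3  0
3  1  1  3
1  1  3  0
0  2  1  1
gen 12: 3  0  1  1
2  1  3  1
1  3  3  0
3  1  1  3
1  1  3  0
0  2  1  2
gen 13: 3  0  1  1
2  1  3  1
1  3  3  0
3  1  1  3
1  1  3  0
0  2  1  3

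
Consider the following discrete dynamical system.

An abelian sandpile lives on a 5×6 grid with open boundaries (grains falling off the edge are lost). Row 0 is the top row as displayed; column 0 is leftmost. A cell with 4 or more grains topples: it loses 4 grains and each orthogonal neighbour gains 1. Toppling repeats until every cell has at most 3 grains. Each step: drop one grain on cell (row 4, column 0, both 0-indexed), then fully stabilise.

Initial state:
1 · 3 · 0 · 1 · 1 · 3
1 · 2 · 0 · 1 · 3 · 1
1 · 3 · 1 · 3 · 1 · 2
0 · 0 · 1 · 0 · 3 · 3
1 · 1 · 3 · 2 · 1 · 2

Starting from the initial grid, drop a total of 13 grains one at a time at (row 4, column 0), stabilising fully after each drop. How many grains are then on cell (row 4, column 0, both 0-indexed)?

step 0: 1 · 3 · 0 · 1 · 1 · 3
1 · 2 · 0 · 1 · 3 · 1
1 · 3 · 1 · 3 · 1 · 2
0 · 0 · 1 · 0 · 3 · 3
1 · 1 · 3 · 2 · 1 · 2
step 1: 1 · 3 · 0 · 1 · 1 · 3
1 · 2 · 0 · 1 · 3 · 1
1 · 3 · 1 · 3 · 1 · 2
0 · 0 · 1 · 0 · 3 · 3
2 · 1 · 3 · 2 · 1 · 2
step 2: 1 · 3 · 0 · 1 · 1 · 3
1 · 2 · 0 · 1 · 3 · 1
1 · 3 · 1 · 3 · 1 · 2
0 · 0 · 1 · 0 · 3 · 3
3 · 1 · 3 · 2 · 1 · 2
step 3: 1 · 3 · 0 · 1 · 1 · 3
1 · 2 · 0 · 1 · 3 · 1
1 · 3 · 1 · 3 · 1 · 2
1 · 0 · 1 · 0 · 3 · 3
0 · 2 · 3 · 2 · 1 · 2
step 4: 1 · 3 · 0 · 1 · 1 · 3
1 · 2 · 0 · 1 · 3 · 1
1 · 3 · 1 · 3 · 1 · 2
1 · 0 · 1 · 0 · 3 · 3
1 · 2 · 3 · 2 · 1 · 2
step 5: 1 · 3 · 0 · 1 · 1 · 3
1 · 2 · 0 · 1 · 3 · 1
1 · 3 · 1 · 3 · 1 · 2
1 · 0 · 1 · 0 · 3 · 3
2 · 2 · 3 · 2 · 1 · 2
step 6: 1 · 3 · 0 · 1 · 1 · 3
1 · 2 · 0 · 1 · 3 · 1
1 · 3 · 1 · 3 · 1 · 2
1 · 0 · 1 · 0 · 3 · 3
3 · 2 · 3 · 2 · 1 · 2
step 7: 1 · 3 · 0 · 1 · 1 · 3
1 · 2 · 0 · 1 · 3 · 1
1 · 3 · 1 · 3 · 1 · 2
2 · 0 · 1 · 0 · 3 · 3
0 · 3 · 3 · 2 · 1 · 2
step 8: 1 · 3 · 0 · 1 · 1 · 3
1 · 2 · 0 · 1 · 3 · 1
1 · 3 · 1 · 3 · 1 · 2
2 · 0 · 1 · 0 · 3 · 3
1 · 3 · 3 · 2 · 1 · 2
step 9: 1 · 3 · 0 · 1 · 1 · 3
1 · 2 · 0 · 1 · 3 · 1
1 · 3 · 1 · 3 · 1 · 2
2 · 0 · 1 · 0 · 3 · 3
2 · 3 · 3 · 2 · 1 · 2
step 10: 1 · 3 · 0 · 1 · 1 · 3
1 · 2 · 0 · 1 · 3 · 1
1 · 3 · 1 · 3 · 1 · 2
2 · 0 · 1 · 0 · 3 · 3
3 · 3 · 3 · 2 · 1 · 2
step 11: 1 · 3 · 0 · 1 · 1 · 3
1 · 2 · 0 · 1 · 3 · 1
1 · 3 · 1 · 3 · 1 · 2
3 · 1 · 2 · 0 · 3 · 3
1 · 1 · 0 · 3 · 1 · 2
step 12: 1 · 3 · 0 · 1 · 1 · 3
1 · 2 · 0 · 1 · 3 · 1
1 · 3 · 1 · 3 · 1 · 2
3 · 1 · 2 · 0 · 3 · 3
2 · 1 · 0 · 3 · 1 · 2
step 13: 1 · 3 · 0 · 1 · 1 · 3
1 · 2 · 0 · 1 · 3 · 1
1 · 3 · 1 · 3 · 1 · 2
3 · 1 · 2 · 0 · 3 · 3
3 · 1 · 0 · 3 · 1 · 2

3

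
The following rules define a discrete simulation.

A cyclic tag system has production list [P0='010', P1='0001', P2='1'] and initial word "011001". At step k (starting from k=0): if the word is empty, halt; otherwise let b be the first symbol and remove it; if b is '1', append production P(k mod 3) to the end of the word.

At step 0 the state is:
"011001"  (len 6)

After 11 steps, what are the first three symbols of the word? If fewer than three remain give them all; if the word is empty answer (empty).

101

t=0: "011001"  (len 6)
t=1: "11001"  (len 5)
t=2: "10010001"  (len 8)
t=3: "00100011"  (len 8)
t=4: "0100011"  (len 7)
t=5: "100011"  (len 6)
t=6: "000111"  (len 6)
t=7: "00111"  (len 5)
t=8: "0111"  (len 4)
t=9: "111"  (len 3)
t=10: "11010"  (len 5)
t=11: "10100001"  (len 8)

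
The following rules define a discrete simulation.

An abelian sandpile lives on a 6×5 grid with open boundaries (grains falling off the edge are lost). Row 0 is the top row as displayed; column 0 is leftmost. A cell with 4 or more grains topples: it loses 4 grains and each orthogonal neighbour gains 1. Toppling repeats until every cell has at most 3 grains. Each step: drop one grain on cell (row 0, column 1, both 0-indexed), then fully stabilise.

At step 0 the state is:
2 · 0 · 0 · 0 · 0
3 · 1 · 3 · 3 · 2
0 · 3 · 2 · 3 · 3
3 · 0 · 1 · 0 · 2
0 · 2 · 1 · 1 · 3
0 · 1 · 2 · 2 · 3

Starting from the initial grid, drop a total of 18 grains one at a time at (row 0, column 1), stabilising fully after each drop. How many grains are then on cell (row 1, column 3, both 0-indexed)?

3

t=0: 2 · 0 · 0 · 0 · 0
3 · 1 · 3 · 3 · 2
0 · 3 · 2 · 3 · 3
3 · 0 · 1 · 0 · 2
0 · 2 · 1 · 1 · 3
0 · 1 · 2 · 2 · 3
t=1: 2 · 1 · 0 · 0 · 0
3 · 1 · 3 · 3 · 2
0 · 3 · 2 · 3 · 3
3 · 0 · 1 · 0 · 2
0 · 2 · 1 · 1 · 3
0 · 1 · 2 · 2 · 3
t=2: 2 · 2 · 0 · 0 · 0
3 · 1 · 3 · 3 · 2
0 · 3 · 2 · 3 · 3
3 · 0 · 1 · 0 · 2
0 · 2 · 1 · 1 · 3
0 · 1 · 2 · 2 · 3
t=3: 2 · 3 · 0 · 0 · 0
3 · 1 · 3 · 3 · 2
0 · 3 · 2 · 3 · 3
3 · 0 · 1 · 0 · 2
0 · 2 · 1 · 1 · 3
0 · 1 · 2 · 2 · 3
t=4: 3 · 0 · 1 · 0 · 0
3 · 2 · 3 · 3 · 2
0 · 3 · 2 · 3 · 3
3 · 0 · 1 · 0 · 2
0 · 2 · 1 · 1 · 3
0 · 1 · 2 · 2 · 3
t=5: 3 · 1 · 1 · 0 · 0
3 · 2 · 3 · 3 · 2
0 · 3 · 2 · 3 · 3
3 · 0 · 1 · 0 · 2
0 · 2 · 1 · 1 · 3
0 · 1 · 2 · 2 · 3
t=6: 3 · 2 · 1 · 0 · 0
3 · 2 · 3 · 3 · 2
0 · 3 · 2 · 3 · 3
3 · 0 · 1 · 0 · 2
0 · 2 · 1 · 1 · 3
0 · 1 · 2 · 2 · 3
t=7: 3 · 3 · 1 · 0 · 0
3 · 2 · 3 · 3 · 2
0 · 3 · 2 · 3 · 3
3 · 0 · 1 · 0 · 2
0 · 2 · 1 · 1 · 3
0 · 1 · 2 · 2 · 3
t=8: 1 · 2 · 3 · 1 · 1
1 · 2 · 2 · 2 · 0
2 · 1 · 1 · 2 · 1
3 · 1 · 2 · 1 · 3
0 · 2 · 1 · 1 · 3
0 · 1 · 2 · 2 · 3
t=9: 1 · 3 · 3 · 1 · 1
1 · 2 · 2 · 2 · 0
2 · 1 · 1 · 2 · 1
3 · 1 · 2 · 1 · 3
0 · 2 · 1 · 1 · 3
0 · 1 · 2 · 2 · 3
t=10: 2 · 1 · 0 · 2 · 1
1 · 3 · 3 · 2 · 0
2 · 1 · 1 · 2 · 1
3 · 1 · 2 · 1 · 3
0 · 2 · 1 · 1 · 3
0 · 1 · 2 · 2 · 3
t=11: 2 · 2 · 0 · 2 · 1
1 · 3 · 3 · 2 · 0
2 · 1 · 1 · 2 · 1
3 · 1 · 2 · 1 · 3
0 · 2 · 1 · 1 · 3
0 · 1 · 2 · 2 · 3
t=12: 2 · 3 · 0 · 2 · 1
1 · 3 · 3 · 2 · 0
2 · 1 · 1 · 2 · 1
3 · 1 · 2 · 1 · 3
0 · 2 · 1 · 1 · 3
0 · 1 · 2 · 2 · 3
t=13: 3 · 1 · 2 · 2 · 1
2 · 1 · 0 · 3 · 0
2 · 2 · 2 · 2 · 1
3 · 1 · 2 · 1 · 3
0 · 2 · 1 · 1 · 3
0 · 1 · 2 · 2 · 3
t=14: 3 · 2 · 2 · 2 · 1
2 · 1 · 0 · 3 · 0
2 · 2 · 2 · 2 · 1
3 · 1 · 2 · 1 · 3
0 · 2 · 1 · 1 · 3
0 · 1 · 2 · 2 · 3
t=15: 3 · 3 · 2 · 2 · 1
2 · 1 · 0 · 3 · 0
2 · 2 · 2 · 2 · 1
3 · 1 · 2 · 1 · 3
0 · 2 · 1 · 1 · 3
0 · 1 · 2 · 2 · 3
t=16: 0 · 1 · 3 · 2 · 1
3 · 2 · 0 · 3 · 0
2 · 2 · 2 · 2 · 1
3 · 1 · 2 · 1 · 3
0 · 2 · 1 · 1 · 3
0 · 1 · 2 · 2 · 3
t=17: 0 · 2 · 3 · 2 · 1
3 · 2 · 0 · 3 · 0
2 · 2 · 2 · 2 · 1
3 · 1 · 2 · 1 · 3
0 · 2 · 1 · 1 · 3
0 · 1 · 2 · 2 · 3
t=18: 0 · 3 · 3 · 2 · 1
3 · 2 · 0 · 3 · 0
2 · 2 · 2 · 2 · 1
3 · 1 · 2 · 1 · 3
0 · 2 · 1 · 1 · 3
0 · 1 · 2 · 2 · 3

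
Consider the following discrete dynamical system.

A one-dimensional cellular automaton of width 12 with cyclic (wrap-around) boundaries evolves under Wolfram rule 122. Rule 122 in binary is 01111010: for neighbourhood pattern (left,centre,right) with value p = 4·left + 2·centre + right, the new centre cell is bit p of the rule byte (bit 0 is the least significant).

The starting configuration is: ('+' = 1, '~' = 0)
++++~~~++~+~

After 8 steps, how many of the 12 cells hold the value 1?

[0] ++++~~~++~+~
[1] +~~++~++++~+
[2] +++++++~~+++
[3] ~~~~~~++++~~
[4] ~~~~~++~~++~
[5] ~~~~++++++++
[6] +~~++~~~~~~+
[7] ++++++~~~~++
[8] ~~~~~++~~++~

4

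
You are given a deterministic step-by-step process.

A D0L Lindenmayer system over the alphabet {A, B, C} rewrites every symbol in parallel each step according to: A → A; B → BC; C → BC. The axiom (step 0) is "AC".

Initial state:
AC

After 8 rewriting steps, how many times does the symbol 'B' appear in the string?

128

t=0: AC
t=1: ABC
t=2: ABCBC
t=3: ABCBCBCBC
t=4: ABCBCBCBCBCBCBCBC
t=5: ABCBCBCBCBCBCBCBCBCBCBCBCBCBCBCBC
t=6: ABCBCBCBCBCBCBCBCBCBCBCBCBCBCBCBCBCBCBCBCBCBCBCBCBCBCBCBCBCBCBCBC
t=7: ABCBCBCBCBCBCBCBCBCBCBCBCBCBCBCBCBCBCBCBCBCBCBCBCBCBCBCBCB…BCBCBCBCBCBCBCBCBCBCBCBCBCBCBCBCBCBCBCBCBCBCBCBCBCBCBCBCBC  (len 129)
t=8: ABCBCBCBCBCBCBCBCBCBCBCBCBCBCBCBCBCBCBCBCBCBCBCBCBCBCBCBCB…BCBCBCBCBCBCBCBCBCBCBCBCBCBCBCBCBCBCBCBCBCBCBCBCBCBCBCBCBC  (len 257)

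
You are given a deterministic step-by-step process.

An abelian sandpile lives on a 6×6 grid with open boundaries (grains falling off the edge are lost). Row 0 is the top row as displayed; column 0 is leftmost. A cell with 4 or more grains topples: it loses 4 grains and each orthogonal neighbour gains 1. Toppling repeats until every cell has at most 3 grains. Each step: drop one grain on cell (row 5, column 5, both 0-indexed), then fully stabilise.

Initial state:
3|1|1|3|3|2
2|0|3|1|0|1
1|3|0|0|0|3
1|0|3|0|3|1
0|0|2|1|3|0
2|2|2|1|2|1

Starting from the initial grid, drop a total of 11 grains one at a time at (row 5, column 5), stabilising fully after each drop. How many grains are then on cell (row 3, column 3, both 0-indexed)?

[0] 3|1|1|3|3|2
2|0|3|1|0|1
1|3|0|0|0|3
1|0|3|0|3|1
0|0|2|1|3|0
2|2|2|1|2|1
[1] 3|1|1|3|3|2
2|0|3|1|0|1
1|3|0|0|0|3
1|0|3|0|3|1
0|0|2|1|3|0
2|2|2|1|2|2
[2] 3|1|1|3|3|2
2|0|3|1|0|1
1|3|0|0|0|3
1|0|3|0|3|1
0|0|2|1|3|0
2|2|2|1|2|3
[3] 3|1|1|3|3|2
2|0|3|1|0|1
1|3|0|0|0|3
1|0|3|0|3|1
0|0|2|1|3|1
2|2|2|1|3|0
[4] 3|1|1|3|3|2
2|0|3|1|0|1
1|3|0|0|0|3
1|0|3|0|3|1
0|0|2|1|3|1
2|2|2|1|3|1
[5] 3|1|1|3|3|2
2|0|3|1|0|1
1|3|0|0|0|3
1|0|3|0|3|1
0|0|2|1|3|1
2|2|2|1|3|2
[6] 3|1|1|3|3|2
2|0|3|1|0|1
1|3|0|0|0|3
1|0|3|0|3|1
0|0|2|1|3|1
2|2|2|1|3|3
[7] 3|1|1|3|3|2
2|0|3|1|0|1
1|3|0|0|1|3
1|0|3|1|0|2
0|0|2|2|1|3
2|2|2|2|1|1
[8] 3|1|1|3|3|2
2|0|3|1|0|1
1|3|0|0|1|3
1|0|3|1|0|2
0|0|2|2|1|3
2|2|2|2|1|2
[9] 3|1|1|3|3|2
2|0|3|1|0|1
1|3|0|0|1|3
1|0|3|1|0|2
0|0|2|2|1|3
2|2|2|2|1|3
[10] 3|1|1|3|3|2
2|0|3|1|0|1
1|3|0|0|1|3
1|0|3|1|0|3
0|0|2|2|2|0
2|2|2|2|2|1
[11] 3|1|1|3|3|2
2|0|3|1|0|1
1|3|0|0|1|3
1|0|3|1|0|3
0|0|2|2|2|0
2|2|2|2|2|2

1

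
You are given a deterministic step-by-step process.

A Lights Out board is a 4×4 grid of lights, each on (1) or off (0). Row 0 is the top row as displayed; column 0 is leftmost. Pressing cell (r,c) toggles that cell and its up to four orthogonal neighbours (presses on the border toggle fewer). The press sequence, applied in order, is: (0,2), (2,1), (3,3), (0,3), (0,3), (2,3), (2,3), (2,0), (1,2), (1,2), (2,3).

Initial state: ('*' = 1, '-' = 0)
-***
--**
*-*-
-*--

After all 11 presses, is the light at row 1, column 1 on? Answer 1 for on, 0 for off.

t=0: -***
--**
*-*-
-*--
t=1: ----
---*
*-*-
-*--
t=2: ----
-*-*
-*--
----
t=3: ----
-*-*
-*-*
--**
t=4: --**
-*--
-*-*
--**
t=5: ----
-*-*
-*-*
--**
t=6: ----
-*--
-**-
--*-
t=7: ----
-*-*
-*-*
--**
t=8: ----
**-*
*--*
*-**
t=9: --*-
*-*-
*-**
*-**
t=10: ----
**-*
*--*
*-**
t=11: ----
**--
*-*-
*-*-

1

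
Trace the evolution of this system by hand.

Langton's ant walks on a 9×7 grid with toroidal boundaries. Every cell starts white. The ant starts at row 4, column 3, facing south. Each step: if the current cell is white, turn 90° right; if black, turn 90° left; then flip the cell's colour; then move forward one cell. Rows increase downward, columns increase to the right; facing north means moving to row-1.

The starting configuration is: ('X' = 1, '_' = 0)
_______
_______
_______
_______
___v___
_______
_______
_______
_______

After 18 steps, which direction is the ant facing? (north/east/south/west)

north

k=0  _______
_______
_______
_______
___v___
_______
_______
_______
_______
k=1  _______
_______
_______
_______
__<X___
_______
_______
_______
_______
k=2  _______
_______
_______
__^____
__XX___
_______
_______
_______
_______
k=3  _______
_______
_______
__X>___
__XX___
_______
_______
_______
_______
k=4  _______
_______
_______
__XX___
__Xv___
_______
_______
_______
_______
k=5  _______
_______
_______
__XX___
__X_>__
_______
_______
_______
_______
k=6  _______
_______
_______
__XX___
__X_X__
____v__
_______
_______
_______
k=7  _______
_______
_______
__XX___
__X_X__
___<X__
_______
_______
_______
k=8  _______
_______
_______
__XX___
__X^X__
___XX__
_______
_______
_______
k=9  _______
_______
_______
__XX___
__XX>__
___XX__
_______
_______
_______
k=10  _______
_______
_______
__XX^__
__XX___
___XX__
_______
_______
_______
k=11  _______
_______
_______
__XXX>_
__XX___
___XX__
_______
_______
_______
k=12  _______
_______
_______
__XXXX_
__XX_v_
___XX__
_______
_______
_______
k=13  _______
_______
_______
__XXXX_
__XX<X_
___XX__
_______
_______
_______
k=14  _______
_______
_______
__XX^X_
__XXXX_
___XX__
_______
_______
_______
k=15  _______
_______
_______
__X<_X_
__XXXX_
___XX__
_______
_______
_______
k=16  _______
_______
_______
__X__X_
__XvXX_
___XX__
_______
_______
_______
k=17  _______
_______
_______
__X__X_
__X_>X_
___XX__
_______
_______
_______
k=18  _______
_______
_______
__X_^X_
__X__X_
___XX__
_______
_______
_______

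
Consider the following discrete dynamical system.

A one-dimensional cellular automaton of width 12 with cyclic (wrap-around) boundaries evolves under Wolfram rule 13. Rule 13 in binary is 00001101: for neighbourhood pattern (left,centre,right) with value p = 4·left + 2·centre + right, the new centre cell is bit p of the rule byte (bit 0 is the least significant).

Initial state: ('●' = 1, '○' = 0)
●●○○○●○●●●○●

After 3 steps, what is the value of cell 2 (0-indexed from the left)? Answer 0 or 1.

k=0  ●●○○○●○●●●○●
k=1  ○○○●○●○●○○○●
k=2  ○●○●○●○●○●○●
k=3  ○●○●○●○●○●○●

0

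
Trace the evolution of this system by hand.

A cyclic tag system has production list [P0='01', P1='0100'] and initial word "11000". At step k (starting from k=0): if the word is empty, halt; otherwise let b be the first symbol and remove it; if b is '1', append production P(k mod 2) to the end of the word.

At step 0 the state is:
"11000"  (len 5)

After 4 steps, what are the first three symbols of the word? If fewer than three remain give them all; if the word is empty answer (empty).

001

step 0: "11000"  (len 5)
step 1: "100001"  (len 6)
step 2: "000010100"  (len 9)
step 3: "00010100"  (len 8)
step 4: "0010100"  (len 7)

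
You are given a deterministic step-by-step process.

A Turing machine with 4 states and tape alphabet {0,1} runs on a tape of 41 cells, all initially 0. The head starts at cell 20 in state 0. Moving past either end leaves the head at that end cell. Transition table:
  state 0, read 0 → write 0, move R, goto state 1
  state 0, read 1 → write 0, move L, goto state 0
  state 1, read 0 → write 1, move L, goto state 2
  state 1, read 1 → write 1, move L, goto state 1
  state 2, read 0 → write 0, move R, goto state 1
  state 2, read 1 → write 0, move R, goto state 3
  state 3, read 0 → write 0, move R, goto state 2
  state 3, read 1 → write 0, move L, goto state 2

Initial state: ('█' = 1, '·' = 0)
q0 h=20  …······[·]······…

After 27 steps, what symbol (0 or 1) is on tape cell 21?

1

0) q0 h=20  …······[·]······…
1) q1 h=21  …······[·]······…
2) q2 h=20  …······[·]█·····…
3) q1 h=21  …······[█]······…
4) q1 h=20  …······[·]█·····…
5) q2 h=19  …······[·]██····…
6) q1 h=20  …······[█]█·····…
7) q1 h=19  …······[·]██····…
8) q2 h=18  …······[·]███···…
9) q1 h=19  …······[█]██····…
10) q1 h=18  …······[·]███···…
11) q2 h=17  …······[·]████··…
12) q1 h=18  …······[█]███···…
13) q1 h=17  …······[·]████··…
14) q2 h=16  …······[·]█████·…
15) q1 h=17  …······[█]████··…
16) q1 h=16  …······[·]█████·…
17) q2 h=15  …······[·]██████…
18) q1 h=16  …······[█]█████·…
19) q1 h=15  …······[·]██████…
20) q2 h=14  …······[·]██████…
21) q1 h=15  …······[█]██████…
22) q1 h=14  …······[·]██████…
23) q2 h=13  …······[·]██████…
24) q1 h=14  …······[█]██████…
25) q1 h=13  …······[·]██████…
26) q2 h=12  …······[·]██████…
27) q1 h=13  …······[█]██████…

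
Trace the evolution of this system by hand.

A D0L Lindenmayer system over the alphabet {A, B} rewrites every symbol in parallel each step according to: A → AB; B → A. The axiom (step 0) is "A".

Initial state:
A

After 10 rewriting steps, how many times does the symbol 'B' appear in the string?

55

[0] A
[1] AB
[2] ABA
[3] ABAAB
[4] ABAABABA
[5] ABAABABAABAAB
[6] ABAABABAABAABABAABABA
[7] ABAABABAABAABABAABABAABAABABAABAAB
[8] ABAABABAABAABABAABABAABAABABAABAABABAABABAABAABABAABABA
[9] ABAABABAABAABABAABABAABAABABAABAABABAABABAABAABABAABABAABAABABAABAABABAABABAABAABABAABAAB
[10] ABAABABAABAABABAABABAABAABABAABAABABAABABAABAABABAABABAABA…AABABAABABAABAABABAABABAABAABABAABAABABAABABAABAABABAABABA  (len 144)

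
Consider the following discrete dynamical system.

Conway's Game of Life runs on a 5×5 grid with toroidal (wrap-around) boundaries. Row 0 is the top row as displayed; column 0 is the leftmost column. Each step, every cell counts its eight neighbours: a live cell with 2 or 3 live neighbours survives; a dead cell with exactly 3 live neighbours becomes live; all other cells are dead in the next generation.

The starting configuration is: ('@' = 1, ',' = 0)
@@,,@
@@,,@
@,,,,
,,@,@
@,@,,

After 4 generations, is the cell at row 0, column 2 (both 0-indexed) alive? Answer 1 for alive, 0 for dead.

0

t=0: @@,,@
@@,,@
@,,,,
,,@,@
@,@,,
t=1: ,,@@,
,,,,,
,,,@,
@,,@@
,,@,,
t=2: ,,@@,
,,@@,
,,,@,
,,@@@
,@@,,
t=3: ,,,,,
,,,,@
,,,,,
,@,,@
,@,,@
t=4: @,,,,
,,,,,
@,,,,
,,,,,
,,,,,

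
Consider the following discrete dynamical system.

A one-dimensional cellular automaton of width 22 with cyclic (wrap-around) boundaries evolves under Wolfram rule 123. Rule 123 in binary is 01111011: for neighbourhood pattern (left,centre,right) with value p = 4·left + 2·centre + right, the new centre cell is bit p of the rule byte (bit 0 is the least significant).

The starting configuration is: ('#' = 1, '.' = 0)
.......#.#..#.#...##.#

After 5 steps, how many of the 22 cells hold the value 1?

0) .......#.#..#.#...##.#
1) #######.#.##.#.######.
2) #.....##.####.##....##
3) ##########..#########.
4) #........####.......##
5) ##########..#########.

19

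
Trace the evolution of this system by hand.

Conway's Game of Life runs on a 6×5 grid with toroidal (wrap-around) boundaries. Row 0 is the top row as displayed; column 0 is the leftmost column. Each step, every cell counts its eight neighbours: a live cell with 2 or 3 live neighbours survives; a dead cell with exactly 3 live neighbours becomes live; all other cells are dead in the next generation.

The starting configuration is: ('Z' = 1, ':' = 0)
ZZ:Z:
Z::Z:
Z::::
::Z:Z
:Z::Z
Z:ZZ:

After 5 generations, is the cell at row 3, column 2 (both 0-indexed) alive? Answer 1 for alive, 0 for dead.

t=0: ZZ:Z:
Z::Z:
Z::::
::Z:Z
:Z::Z
Z:ZZ:
t=1: Z::Z:
Z:Z::
ZZ:Z:
:Z:ZZ
:Z::Z
:::Z:
t=2: :ZZZ:
Z:ZZ:
:::Z:
:Z:Z:
::::Z
Z:ZZ:
t=3: Z::::
:::::
:Z:Z:
::ZZZ
ZZ::Z
Z::::
t=4: :::::
:::::
:::ZZ
:::::
:ZZ::
:::::
t=5: :::::
:::::
:::::
::ZZ:
:::::
:::::

1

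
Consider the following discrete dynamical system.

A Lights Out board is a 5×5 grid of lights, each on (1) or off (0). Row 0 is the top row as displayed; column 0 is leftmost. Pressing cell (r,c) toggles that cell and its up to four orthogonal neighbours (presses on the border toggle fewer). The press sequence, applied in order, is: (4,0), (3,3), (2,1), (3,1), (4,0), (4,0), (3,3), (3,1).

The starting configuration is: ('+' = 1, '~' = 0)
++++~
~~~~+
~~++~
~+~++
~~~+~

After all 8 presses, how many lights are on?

step 0: ++++~
~~~~+
~~++~
~+~++
~~~+~
step 1: ++++~
~~~~+
~~++~
++~++
++~+~
step 2: ++++~
~~~~+
~~+~~
+++~~
++~~~
step 3: ++++~
~+~~+
++~~~
+~+~~
++~~~
step 4: ++++~
~+~~+
+~~~~
~+~~~
+~~~~
step 5: ++++~
~+~~+
+~~~~
++~~~
~+~~~
step 6: ++++~
~+~~+
+~~~~
~+~~~
+~~~~
step 7: ++++~
~+~~+
+~~+~
~++++
+~~+~
step 8: ++++~
~+~~+
++~+~
+~~++
++~+~

15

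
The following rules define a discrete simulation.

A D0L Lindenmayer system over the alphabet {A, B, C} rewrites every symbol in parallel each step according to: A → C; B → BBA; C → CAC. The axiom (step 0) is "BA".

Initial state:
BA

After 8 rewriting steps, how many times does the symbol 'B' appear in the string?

256

k=0  BA
k=1  BBAC
k=2  BBABBACCAC
k=3  BBABBACBBABBACCACCACCCAC
k=4  BBABBACBBABBACCACBBABBACBBABBACCACCACCCACCACCCACCACCACCCAC
k=5  BBABBACBBABBACCACBBABBACBBABBACCACCACCCACBBABBACBBABBACCAC…CACCCACCACCACCCACCACCCACCACCACCCACCACCCACCACCCACCACCACCCAC  (len 140)
k=6  BBABBACBBABBACCACBBABBACBBABBACCACCACCCACBBABBACBBABBACCAC…CACCCACCACCACCCACCACCCACCACCACCCACCACCCACCACCCACCACCACCCAC  (len 338)
k=7  BBABBACBBABBACCACBBABBACBBABBACCACCACCCACBBABBACBBABBACCAC…CACCCACCACCACCCACCACCCACCACCACCCACCACCCACCACCCACCACCACCCAC  (len 816)
k=8  BBABBACBBABBACCACBBABBACBBABBACCACCACCCACBBABBACBBABBACCAC…CACCCACCACCACCCACCACCCACCACCACCCACCACCCACCACCCACCACCACCCAC  (len 1970)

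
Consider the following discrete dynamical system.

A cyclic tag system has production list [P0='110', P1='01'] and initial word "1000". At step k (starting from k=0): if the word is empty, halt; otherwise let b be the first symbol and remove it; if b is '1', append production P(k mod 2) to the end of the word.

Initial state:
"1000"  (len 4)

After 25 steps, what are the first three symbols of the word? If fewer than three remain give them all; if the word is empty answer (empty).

step 0: "1000"  (len 4)
step 1: "000110"  (len 6)
step 2: "00110"  (len 5)
step 3: "0110"  (len 4)
step 4: "110"  (len 3)
step 5: "10110"  (len 5)
step 6: "011001"  (len 6)
step 7: "11001"  (len 5)
step 8: "100101"  (len 6)
step 9: "00101110"  (len 8)
step 10: "0101110"  (len 7)
step 11: "101110"  (len 6)
step 12: "0111001"  (len 7)
step 13: "111001"  (len 6)
step 14: "1100101"  (len 7)
step 15: "100101110"  (len 9)
step 16: "0010111001"  (len 10)
step 17: "010111001"  (len 9)
step 18: "10111001"  (len 8)
step 19: "0111001110"  (len 10)
step 20: "111001110"  (len 9)
step 21: "11001110110"  (len 11)
step 22: "100111011001"  (len 12)
step 23: "00111011001110"  (len 14)
step 24: "0111011001110"  (len 13)
step 25: "111011001110"  (len 12)

111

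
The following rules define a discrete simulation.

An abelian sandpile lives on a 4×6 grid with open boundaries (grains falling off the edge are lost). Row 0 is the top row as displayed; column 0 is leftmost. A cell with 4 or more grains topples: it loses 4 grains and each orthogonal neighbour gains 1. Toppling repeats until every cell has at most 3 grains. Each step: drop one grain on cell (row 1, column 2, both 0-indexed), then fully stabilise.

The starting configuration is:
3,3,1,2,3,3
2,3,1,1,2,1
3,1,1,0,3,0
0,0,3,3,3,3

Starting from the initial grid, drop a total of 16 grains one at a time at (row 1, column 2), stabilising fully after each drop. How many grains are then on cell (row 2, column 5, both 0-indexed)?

step 0: 3,3,1,2,3,3
2,3,1,1,2,1
3,1,1,0,3,0
0,0,3,3,3,3
step 1: 3,3,1,2,3,3
2,3,2,1,2,1
3,1,1,0,3,0
0,0,3,3,3,3
step 2: 3,3,1,2,3,3
2,3,3,1,2,1
3,1,1,0,3,0
0,0,3,3,3,3
step 3: 1,1,3,2,3,3
1,2,1,2,2,1
0,3,2,0,3,0
1,0,3,3,3,3
step 4: 1,1,3,2,3,3
1,2,2,2,2,1
0,3,2,0,3,0
1,0,3,3,3,3
step 5: 1,1,3,2,3,3
1,2,3,2,2,1
0,3,2,0,3,0
1,0,3,3,3,3
step 6: 1,2,0,3,3,3
1,3,1,3,2,1
0,3,3,0,3,0
1,0,3,3,3,3
step 7: 1,2,0,3,3,3
1,3,2,3,2,1
0,3,3,0,3,0
1,0,3,3,3,3
step 8: 1,2,0,3,3,3
1,3,3,3,2,1
0,3,3,0,3,0
1,0,3,3,3,3
step 9: 1,3,2,1,2,0
2,1,3,3,1,3
1,1,3,0,2,2
1,2,1,2,2,0
step 10: 1,3,3,2,2,0
2,2,2,0,2,3
1,2,0,2,2,2
1,2,2,2,2,0
step 11: 1,3,3,2,2,0
2,2,3,0,2,3
1,2,0,2,2,2
1,2,2,2,2,0
step 12: 2,1,1,3,2,0
3,0,2,1,2,3
1,3,1,2,2,2
1,2,2,2,2,0
step 13: 2,1,1,3,2,0
3,0,3,1,2,3
1,3,1,2,2,2
1,2,2,2,2,0
step 14: 2,1,2,3,2,0
3,1,0,2,2,3
1,3,2,2,2,2
1,2,2,2,2,0
step 15: 2,1,2,3,2,0
3,1,1,2,2,3
1,3,2,2,2,2
1,2,2,2,2,0
step 16: 2,1,2,3,2,0
3,1,2,2,2,3
1,3,2,2,2,2
1,2,2,2,2,0

2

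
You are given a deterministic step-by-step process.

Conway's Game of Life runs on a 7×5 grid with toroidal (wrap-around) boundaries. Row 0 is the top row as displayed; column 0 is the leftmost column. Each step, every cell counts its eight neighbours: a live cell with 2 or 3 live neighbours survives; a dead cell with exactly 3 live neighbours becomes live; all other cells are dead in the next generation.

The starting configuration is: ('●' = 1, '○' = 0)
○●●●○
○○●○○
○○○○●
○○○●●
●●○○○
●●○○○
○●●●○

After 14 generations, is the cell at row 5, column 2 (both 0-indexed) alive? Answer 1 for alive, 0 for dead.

1

k=0  ○●●●○
○○●○○
○○○○●
○○○●●
●●○○○
●●○○○
○●●●○
k=1  ○○○○○
○●●○○
○○○○●
○○○●●
○●●○○
○○○○●
○○○●●
k=2  ○○●●○
○○○○○
●○●○●
●○●●●
●○●○●
●○●○●
○○○●●
k=3  ○○●●●
○●●○●
●○●○○
○○●○○
○○●○○
○○●○○
●●○○○
k=4  ○○○○●
○○○○●
●○●○○
○○●●○
○●●●○
○○●○○
●●○○●
k=5  ○○○●●
●○○●●
○●●○●
○○○○●
○●○○○
○○○○●
●●○●●
k=6  ○●○○○
○●○○○
○●●○○
○●●●○
●○○○○
○●●●●
○○●○○
k=7  ○●●○○
●●○○○
●○○●○
●○○●○
●○○○○
●●●●●
●○○○○
k=8  ○○●○○
●○○○●
●○●○○
●●○○○
○○○○○
○○●●○
○○○○○
k=9  ○○○○○
●○○●●
○○○○○
●●○○○
○●●○○
○○○○○
○○●●○
k=10  ○○●○○
○○○○●
○●○○○
●●●○○
●●●○○
○●○●○
○○○○○
k=11  ○○○○○
○○○○○
○●●○○
○○○○○
○○○●●
●●○○○
○○●○○
k=12  ○○○○○
○○○○○
○○○○○
○○●●○
●○○○●
●●●●●
○●○○○
k=13  ○○○○○
○○○○○
○○○○○
○○○●●
○○○○○
○○●●○
○●○●●
k=14  ○○○○○
○○○○○
○○○○○
○○○○○
○○●○●
○○●●●
○○○●●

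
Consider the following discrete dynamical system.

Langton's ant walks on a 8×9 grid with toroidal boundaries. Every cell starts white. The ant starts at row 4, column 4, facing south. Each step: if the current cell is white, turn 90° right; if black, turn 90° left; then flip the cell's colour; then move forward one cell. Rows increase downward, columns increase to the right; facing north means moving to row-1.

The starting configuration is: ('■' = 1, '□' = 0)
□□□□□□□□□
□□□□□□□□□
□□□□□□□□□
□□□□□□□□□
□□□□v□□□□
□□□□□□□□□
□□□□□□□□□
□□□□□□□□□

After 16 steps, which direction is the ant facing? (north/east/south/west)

[0] □□□□□□□□□
□□□□□□□□□
□□□□□□□□□
□□□□□□□□□
□□□□v□□□□
□□□□□□□□□
□□□□□□□□□
□□□□□□□□□
[1] □□□□□□□□□
□□□□□□□□□
□□□□□□□□□
□□□□□□□□□
□□□<■□□□□
□□□□□□□□□
□□□□□□□□□
□□□□□□□□□
[2] □□□□□□□□□
□□□□□□□□□
□□□□□□□□□
□□□^□□□□□
□□□■■□□□□
□□□□□□□□□
□□□□□□□□□
□□□□□□□□□
[3] □□□□□□□□□
□□□□□□□□□
□□□□□□□□□
□□□■>□□□□
□□□■■□□□□
□□□□□□□□□
□□□□□□□□□
□□□□□□□□□
[4] □□□□□□□□□
□□□□□□□□□
□□□□□□□□□
□□□■■□□□□
□□□■v□□□□
□□□□□□□□□
□□□□□□□□□
□□□□□□□□□
[5] □□□□□□□□□
□□□□□□□□□
□□□□□□□□□
□□□■■□□□□
□□□■□>□□□
□□□□□□□□□
□□□□□□□□□
□□□□□□□□□
[6] □□□□□□□□□
□□□□□□□□□
□□□□□□□□□
□□□■■□□□□
□□□■□■□□□
□□□□□v□□□
□□□□□□□□□
□□□□□□□□□
[7] □□□□□□□□□
□□□□□□□□□
□□□□□□□□□
□□□■■□□□□
□□□■□■□□□
□□□□<■□□□
□□□□□□□□□
□□□□□□□□□
[8] □□□□□□□□□
□□□□□□□□□
□□□□□□□□□
□□□■■□□□□
□□□■^■□□□
□□□□■■□□□
□□□□□□□□□
□□□□□□□□□
[9] □□□□□□□□□
□□□□□□□□□
□□□□□□□□□
□□□■■□□□□
□□□■■>□□□
□□□□■■□□□
□□□□□□□□□
□□□□□□□□□
[10] □□□□□□□□□
□□□□□□□□□
□□□□□□□□□
□□□■■^□□□
□□□■■□□□□
□□□□■■□□□
□□□□□□□□□
□□□□□□□□□
[11] □□□□□□□□□
□□□□□□□□□
□□□□□□□□□
□□□■■■>□□
□□□■■□□□□
□□□□■■□□□
□□□□□□□□□
□□□□□□□□□
[12] □□□□□□□□□
□□□□□□□□□
□□□□□□□□□
□□□■■■■□□
□□□■■□v□□
□□□□■■□□□
□□□□□□□□□
□□□□□□□□□
[13] □□□□□□□□□
□□□□□□□□□
□□□□□□□□□
□□□■■■■□□
□□□■■<■□□
□□□□■■□□□
□□□□□□□□□
□□□□□□□□□
[14] □□□□□□□□□
□□□□□□□□□
□□□□□□□□□
□□□■■^■□□
□□□■■■■□□
□□□□■■□□□
□□□□□□□□□
□□□□□□□□□
[15] □□□□□□□□□
□□□□□□□□□
□□□□□□□□□
□□□■<□■□□
□□□■■■■□□
□□□□■■□□□
□□□□□□□□□
□□□□□□□□□
[16] □□□□□□□□□
□□□□□□□□□
□□□□□□□□□
□□□■□□■□□
□□□■v■■□□
□□□□■■□□□
□□□□□□□□□
□□□□□□□□□

south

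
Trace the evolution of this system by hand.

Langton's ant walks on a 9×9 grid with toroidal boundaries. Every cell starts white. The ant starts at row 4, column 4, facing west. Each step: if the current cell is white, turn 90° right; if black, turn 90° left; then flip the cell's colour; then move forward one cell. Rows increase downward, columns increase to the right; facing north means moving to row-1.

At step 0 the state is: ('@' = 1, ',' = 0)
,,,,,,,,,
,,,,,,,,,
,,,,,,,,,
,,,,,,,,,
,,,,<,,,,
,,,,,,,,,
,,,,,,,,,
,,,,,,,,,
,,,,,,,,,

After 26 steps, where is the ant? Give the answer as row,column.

5,7

k=0  ,,,,,,,,,
,,,,,,,,,
,,,,,,,,,
,,,,,,,,,
,,,,<,,,,
,,,,,,,,,
,,,,,,,,,
,,,,,,,,,
,,,,,,,,,
k=1  ,,,,,,,,,
,,,,,,,,,
,,,,,,,,,
,,,,^,,,,
,,,,@,,,,
,,,,,,,,,
,,,,,,,,,
,,,,,,,,,
,,,,,,,,,
k=2  ,,,,,,,,,
,,,,,,,,,
,,,,,,,,,
,,,,@>,,,
,,,,@,,,,
,,,,,,,,,
,,,,,,,,,
,,,,,,,,,
,,,,,,,,,
k=3  ,,,,,,,,,
,,,,,,,,,
,,,,,,,,,
,,,,@@,,,
,,,,@v,,,
,,,,,,,,,
,,,,,,,,,
,,,,,,,,,
,,,,,,,,,
k=4  ,,,,,,,,,
,,,,,,,,,
,,,,,,,,,
,,,,@@,,,
,,,,<@,,,
,,,,,,,,,
,,,,,,,,,
,,,,,,,,,
,,,,,,,,,
k=5  ,,,,,,,,,
,,,,,,,,,
,,,,,,,,,
,,,,@@,,,
,,,,,@,,,
,,,,v,,,,
,,,,,,,,,
,,,,,,,,,
,,,,,,,,,
k=6  ,,,,,,,,,
,,,,,,,,,
,,,,,,,,,
,,,,@@,,,
,,,,,@,,,
,,,<@,,,,
,,,,,,,,,
,,,,,,,,,
,,,,,,,,,
k=7  ,,,,,,,,,
,,,,,,,,,
,,,,,,,,,
,,,,@@,,,
,,,^,@,,,
,,,@@,,,,
,,,,,,,,,
,,,,,,,,,
,,,,,,,,,
k=8  ,,,,,,,,,
,,,,,,,,,
,,,,,,,,,
,,,,@@,,,
,,,@>@,,,
,,,@@,,,,
,,,,,,,,,
,,,,,,,,,
,,,,,,,,,
k=9  ,,,,,,,,,
,,,,,,,,,
,,,,,,,,,
,,,,@@,,,
,,,@@@,,,
,,,@v,,,,
,,,,,,,,,
,,,,,,,,,
,,,,,,,,,
k=10  ,,,,,,,,,
,,,,,,,,,
,,,,,,,,,
,,,,@@,,,
,,,@@@,,,
,,,@,>,,,
,,,,,,,,,
,,,,,,,,,
,,,,,,,,,
k=11  ,,,,,,,,,
,,,,,,,,,
,,,,,,,,,
,,,,@@,,,
,,,@@@,,,
,,,@,@,,,
,,,,,v,,,
,,,,,,,,,
,,,,,,,,,
k=12  ,,,,,,,,,
,,,,,,,,,
,,,,,,,,,
,,,,@@,,,
,,,@@@,,,
,,,@,@,,,
,,,,<@,,,
,,,,,,,,,
,,,,,,,,,
k=13  ,,,,,,,,,
,,,,,,,,,
,,,,,,,,,
,,,,@@,,,
,,,@@@,,,
,,,@^@,,,
,,,,@@,,,
,,,,,,,,,
,,,,,,,,,
k=14  ,,,,,,,,,
,,,,,,,,,
,,,,,,,,,
,,,,@@,,,
,,,@@@,,,
,,,@@>,,,
,,,,@@,,,
,,,,,,,,,
,,,,,,,,,
k=15  ,,,,,,,,,
,,,,,,,,,
,,,,,,,,,
,,,,@@,,,
,,,@@^,,,
,,,@@,,,,
,,,,@@,,,
,,,,,,,,,
,,,,,,,,,
k=16  ,,,,,,,,,
,,,,,,,,,
,,,,,,,,,
,,,,@@,,,
,,,@<,,,,
,,,@@,,,,
,,,,@@,,,
,,,,,,,,,
,,,,,,,,,
k=17  ,,,,,,,,,
,,,,,,,,,
,,,,,,,,,
,,,,@@,,,
,,,@,,,,,
,,,@v,,,,
,,,,@@,,,
,,,,,,,,,
,,,,,,,,,
k=18  ,,,,,,,,,
,,,,,,,,,
,,,,,,,,,
,,,,@@,,,
,,,@,,,,,
,,,@,>,,,
,,,,@@,,,
,,,,,,,,,
,,,,,,,,,
k=19  ,,,,,,,,,
,,,,,,,,,
,,,,,,,,,
,,,,@@,,,
,,,@,,,,,
,,,@,@,,,
,,,,@v,,,
,,,,,,,,,
,,,,,,,,,
k=20  ,,,,,,,,,
,,,,,,,,,
,,,,,,,,,
,,,,@@,,,
,,,@,,,,,
,,,@,@,,,
,,,,@,>,,
,,,,,,,,,
,,,,,,,,,
k=21  ,,,,,,,,,
,,,,,,,,,
,,,,,,,,,
,,,,@@,,,
,,,@,,,,,
,,,@,@,,,
,,,,@,@,,
,,,,,,v,,
,,,,,,,,,
k=22  ,,,,,,,,,
,,,,,,,,,
,,,,,,,,,
,,,,@@,,,
,,,@,,,,,
,,,@,@,,,
,,,,@,@,,
,,,,,<@,,
,,,,,,,,,
k=23  ,,,,,,,,,
,,,,,,,,,
,,,,,,,,,
,,,,@@,,,
,,,@,,,,,
,,,@,@,,,
,,,,@^@,,
,,,,,@@,,
,,,,,,,,,
k=24  ,,,,,,,,,
,,,,,,,,,
,,,,,,,,,
,,,,@@,,,
,,,@,,,,,
,,,@,@,,,
,,,,@@>,,
,,,,,@@,,
,,,,,,,,,
k=25  ,,,,,,,,,
,,,,,,,,,
,,,,,,,,,
,,,,@@,,,
,,,@,,,,,
,,,@,@^,,
,,,,@@,,,
,,,,,@@,,
,,,,,,,,,
k=26  ,,,,,,,,,
,,,,,,,,,
,,,,,,,,,
,,,,@@,,,
,,,@,,,,,
,,,@,@@>,
,,,,@@,,,
,,,,,@@,,
,,,,,,,,,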